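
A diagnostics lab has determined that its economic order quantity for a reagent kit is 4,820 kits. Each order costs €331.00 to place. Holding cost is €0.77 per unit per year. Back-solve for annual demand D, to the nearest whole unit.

The basic EOQ model gives Q* = √(2DS/H); rearrange for the unknown.
From Q* = √(2DS/H): D = Q*²H / (2S) = 4,820² × 0.77 / (2 × 331) = 27022.580.

D ≈ 27,023 kits per year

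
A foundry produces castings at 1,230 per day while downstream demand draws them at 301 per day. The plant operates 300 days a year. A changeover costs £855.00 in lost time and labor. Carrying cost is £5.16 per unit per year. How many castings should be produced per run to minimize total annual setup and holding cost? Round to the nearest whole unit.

Annual demand D = 301 × 300 = 90,300.
Production build-up factor (1 − d/p) = 1 − 301/1,230 = 0.7553.
Q* = √(2DS / (H(1 − d/p))) = √(2 × 90,300 × 855 / (5.16 × 0.7553)).
= √(154,413,000 / 3.8973) ≈ 6294.508.

Q* ≈ 6,295 castings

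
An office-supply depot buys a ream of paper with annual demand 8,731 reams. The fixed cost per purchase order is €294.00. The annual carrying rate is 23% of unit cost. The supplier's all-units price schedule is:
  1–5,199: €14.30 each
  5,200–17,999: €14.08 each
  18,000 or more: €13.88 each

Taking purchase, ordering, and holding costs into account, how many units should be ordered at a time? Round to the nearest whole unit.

Holding cost per unit per year at price C is H = 0.23·C.
Candidates are each tier's EOQ (if it falls in that tier) and each price-break quantity.
EOQ at €14.30 = 1249.4 (feasible in tier 1): TC = 8,731×€14.30 + (8,731/1249.4)×294 + (1249.4/2)×0.23×€14.30 = €128,962.46.
EOQ at €14.08 = 1259.1 < 5200, so use break Q=5200: TC = 8,731×€14.08 + (8,731/5200.0)×294 + (5200.0/2)×0.23×€14.08 = €131,845.96.
EOQ at €13.88 = 1268.1 < 18000, so use break Q=18000: TC = 8,731×€13.88 + (8,731/18000.0)×294 + (18000.0/2)×0.23×€13.88 = €150,060.49.
Lowest total cost is €128,962.46 at Q = 1249.4.

Q* ≈ 1,249 reams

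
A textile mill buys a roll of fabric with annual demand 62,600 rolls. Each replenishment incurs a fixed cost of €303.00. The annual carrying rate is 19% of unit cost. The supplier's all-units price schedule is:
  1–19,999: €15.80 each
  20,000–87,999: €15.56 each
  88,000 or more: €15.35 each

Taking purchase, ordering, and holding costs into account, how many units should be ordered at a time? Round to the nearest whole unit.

Holding cost per unit per year at price C is H = 0.19·C.
Candidates are each tier's EOQ (if it falls in that tier) and each price-break quantity.
EOQ at €15.80 = 3554.8 (feasible in tier 1): TC = 62,600×€15.80 + (62,600/3554.8)×303 + (3554.8/2)×0.19×€15.80 = €999,751.58.
EOQ at €15.56 = 3582.1 < 20000, so use break Q=20000: TC = 62,600×€15.56 + (62,600/20000.0)×303 + (20000.0/2)×0.19×€15.56 = €1,004,568.39.
EOQ at €15.35 = 3606.6 < 88000, so use break Q=88000: TC = 62,600×€15.35 + (62,600/88000.0)×303 + (88000.0/2)×0.19×€15.35 = €1,089,451.54.
Lowest total cost is €999,751.58 at Q = 3554.8.

Q* ≈ 3,555 rolls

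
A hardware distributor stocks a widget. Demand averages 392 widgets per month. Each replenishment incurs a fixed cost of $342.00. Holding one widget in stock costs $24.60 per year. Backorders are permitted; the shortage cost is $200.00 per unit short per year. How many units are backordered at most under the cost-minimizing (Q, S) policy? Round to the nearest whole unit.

Annual demand D = 392 × 12 = 4,704.
With planned backorders, Q* = √(2DS/H) · √((H+B)/B).
√(2DS/H) = √(2 × 4,704 × 342 / 24.6) = 361.655.
√((H+B)/B) = √((24.6+200)/200) = 1.0597.
Q* ≈ 383.252.
S* = Q* · H/(H+B) = 383.252 × 24.6/224.6 ≈ 41.977.

S* ≈ 42 widgets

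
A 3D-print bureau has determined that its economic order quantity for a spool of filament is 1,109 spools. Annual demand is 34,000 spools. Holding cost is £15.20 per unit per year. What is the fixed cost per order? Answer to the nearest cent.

Invert the EOQ relation Q*² = 2DS/H.
From Q* = √(2DS/H): S = Q*²H / (2D) = 1,109² × 15.2 / (2 × 34,000) = 274.9146.

S ≈ £274.91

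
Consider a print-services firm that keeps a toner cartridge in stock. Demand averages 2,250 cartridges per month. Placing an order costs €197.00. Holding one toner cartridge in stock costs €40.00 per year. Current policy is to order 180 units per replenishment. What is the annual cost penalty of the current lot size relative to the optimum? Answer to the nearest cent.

Extra cost ≈ €12,521.86 per year

Annual demand D = 2,250 × 12 = 27,000.
EOQ = √(2DS/H) = √(2 × 27,000 × 197 / 40) ≈ 515.70.
Cost at Q* = (D/Q*)S + (Q*/2)H = √(2DSH) ≈ €20,628.14.
Cost at Q = 180: (27,000/180)×197 + (180/2)×40 = €29,550.00 + €3,600.00 = €33,150.00.
Excess = €33,150.00 − €20,628.14 = €12,521.86.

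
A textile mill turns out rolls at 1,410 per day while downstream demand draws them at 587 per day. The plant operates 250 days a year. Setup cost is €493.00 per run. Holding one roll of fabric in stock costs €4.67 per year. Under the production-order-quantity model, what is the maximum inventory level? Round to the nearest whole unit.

Annual demand D = 587 × 250 = 146,750.
Production build-up factor (1 − d/p) = 1 − 587/1,410 = 0.5837.
Q* = √(2DS / (H(1 − d/p))) = √(2 × 146,750 × 493 / (4.67 × 0.5837)).
= √(144,695,500 / 2.7258) ≈ 7285.825.
Maximum inventory = Q*(1 − d/p) = 7285.825 × 0.5837 ≈ 4252.648.

I_max ≈ 4,253 rolls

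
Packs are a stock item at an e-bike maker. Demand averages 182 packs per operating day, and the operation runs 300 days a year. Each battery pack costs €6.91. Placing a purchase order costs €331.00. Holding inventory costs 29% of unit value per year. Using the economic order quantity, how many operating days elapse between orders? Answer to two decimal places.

Annual demand D = 182 × 300 = 54,600.
Holding cost H = 0.29 × €6.91 = €2.0039 per unit per year.
Q* = √(2DS/H) = √(2 × 54,600 × 331 / 2.0039) ≈ 4247.05.
Cycle time = Q*/D × 300 = 4247.05 / 54,600 × 300 ≈ 23.335 days.

T ≈ 23.34 days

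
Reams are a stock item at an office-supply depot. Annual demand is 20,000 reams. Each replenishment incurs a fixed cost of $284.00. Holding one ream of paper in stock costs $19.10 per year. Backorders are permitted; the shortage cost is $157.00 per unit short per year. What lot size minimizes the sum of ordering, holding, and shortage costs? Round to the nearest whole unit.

With planned backorders, Q* = √(2DS/H) · √((H+B)/B).
√(2DS/H) = √(2 × 20,000 × 284 / 19.1) = 771.210.
√((H+B)/B) = √((19.1+157)/157) = 1.0591.
Q* ≈ 816.775.

Q* ≈ 817 reams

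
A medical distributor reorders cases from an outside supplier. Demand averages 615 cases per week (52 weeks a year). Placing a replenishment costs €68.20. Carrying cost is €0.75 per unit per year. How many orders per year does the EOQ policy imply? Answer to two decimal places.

Annual demand D = 615 × 52 = 31,980.
EOQ = √(2DS/H) = √(2 × 31,980 × 68.2 / 0.75) ≈ 2411.66.
Orders per year = D / Q* = 31,980 / 2411.66 ≈ 13.261.

N ≈ 13.26 orders per year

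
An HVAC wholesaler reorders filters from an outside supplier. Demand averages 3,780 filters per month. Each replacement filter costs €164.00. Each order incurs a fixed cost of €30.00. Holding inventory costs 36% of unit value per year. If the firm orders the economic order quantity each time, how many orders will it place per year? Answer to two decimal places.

Annual demand D = 3,780 × 12 = 45,360.
Holding cost H = 0.36 × €164.00 = €59.0400 per unit per year.
EOQ = √(2DS/H) = √(2 × 45,360 × 30 / 59.04) ≈ 214.70.
Orders per year = D / Q* = 45,360 / 214.70 ≈ 211.268.

N ≈ 211.27 orders per year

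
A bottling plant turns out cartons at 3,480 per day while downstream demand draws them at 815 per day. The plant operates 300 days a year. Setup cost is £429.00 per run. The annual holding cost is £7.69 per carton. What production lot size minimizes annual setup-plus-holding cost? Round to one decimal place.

Annual demand D = 815 × 300 = 244,500.
Production build-up factor (1 − d/p) = 1 − 815/3,480 = 0.7658.
Q* = √(2DS / (H(1 − d/p))) = √(2 × 244,500 × 429 / (7.69 × 0.7658)).
= √(209,781,000 / 5.889) ≈ 5968.441.

Q* ≈ 5,968.4 cartons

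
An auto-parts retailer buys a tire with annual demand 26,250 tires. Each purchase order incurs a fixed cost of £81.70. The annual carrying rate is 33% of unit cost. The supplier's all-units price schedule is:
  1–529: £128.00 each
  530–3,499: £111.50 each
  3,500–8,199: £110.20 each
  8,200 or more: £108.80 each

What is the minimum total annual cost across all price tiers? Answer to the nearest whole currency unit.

Holding cost per unit per year at price C is H = 0.33·C.
For each price level, check whether its EOQ is feasible; otherwise the best quantity at that price is the breakpoint.
EOQ at £128.00 = 318.7 (feasible in tier 1): TC = 26,250×£128.00 + (26,250/318.7)×81.7 + (318.7/2)×0.33×£128.00 = £3,373,460.23.
EOQ at £111.50 = 341.4 < 530, so use break Q=530: TC = 26,250×£111.50 + (26,250/530.0)×81.7 + (530.0/2)×0.33×£111.50 = £2,940,672.14.
EOQ at £110.20 = 343.4 < 3500, so use break Q=3500: TC = 26,250×£110.20 + (26,250/3500.0)×81.7 + (3500.0/2)×0.33×£110.20 = £2,957,003.25.
EOQ at £108.80 = 345.6 < 8200, so use break Q=8200: TC = 26,250×£108.80 + (26,250/8200.0)×81.7 + (8200.0/2)×0.33×£108.80 = £3,003,467.94.
Lowest total cost among the candidates is at Q = 530.0.

TC* ≈ £2,940,672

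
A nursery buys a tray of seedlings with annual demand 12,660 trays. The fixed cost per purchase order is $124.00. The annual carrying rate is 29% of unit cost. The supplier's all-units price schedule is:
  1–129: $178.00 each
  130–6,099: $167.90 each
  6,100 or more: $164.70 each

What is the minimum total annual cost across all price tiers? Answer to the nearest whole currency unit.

TC* ≈ $2,137,978

Holding cost per unit per year at price C is H = 0.29·C.
Evaluate total cost at each tier's feasible EOQ or, if the EOQ is below the tier, at the tier's minimum quantity.
Tier 1 ($178.00): EOQ = 246.6 exceeds tier's upper bound 129, so this tier is dominated.
EOQ at $167.90 = 253.9 (feasible in tier 2): TC = 12,660×$167.90 + (12,660/253.9)×124 + (253.9/2)×0.29×$167.90 = $2,137,978.23.
EOQ at $164.70 = 256.4 < 6100, so use break Q=6100: TC = 12,660×$164.70 + (12,660/6100.0)×124 + (6100.0/2)×0.29×$164.70 = $2,231,036.50.
Lowest total cost among the candidates is at Q = 253.9.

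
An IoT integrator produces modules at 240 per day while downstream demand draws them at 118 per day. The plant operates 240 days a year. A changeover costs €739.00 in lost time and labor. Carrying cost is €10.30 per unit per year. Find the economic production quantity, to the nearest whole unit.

Q* ≈ 2,827 modules

Annual demand D = 118 × 240 = 28,320.
Production build-up factor (1 − d/p) = 1 − 118/240 = 0.5083.
Q* = √(2DS / (H(1 − d/p))) = √(2 × 28,320 × 739 / (10.3 × 0.5083)).
= √(41,856,960 / 5.2358) ≈ 2827.424.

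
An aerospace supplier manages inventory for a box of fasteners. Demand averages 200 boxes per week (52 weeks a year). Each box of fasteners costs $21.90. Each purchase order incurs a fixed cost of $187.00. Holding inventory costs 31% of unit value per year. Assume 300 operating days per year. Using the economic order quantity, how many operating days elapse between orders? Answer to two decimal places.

Annual demand D = 200 × 52 = 10,400.
Holding cost H = 0.31 × $21.90 = $6.7890 per unit per year.
EOQ = √(2DS/H) = √(2 × 10,400 × 187 / 6.789) ≈ 756.92.
Cycle time = Q*/D × 300 = 756.92 / 10,400 × 300 ≈ 21.834 days.

T ≈ 21.83 days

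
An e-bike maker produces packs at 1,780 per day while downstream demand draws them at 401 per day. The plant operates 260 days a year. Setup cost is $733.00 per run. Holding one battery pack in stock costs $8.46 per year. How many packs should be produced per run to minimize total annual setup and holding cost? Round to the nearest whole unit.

Annual demand D = 401 × 260 = 104,260.
Production build-up factor (1 − d/p) = 1 − 401/1,780 = 0.7747.
Q* = √(2DS / (H(1 − d/p))) = √(2 × 104,260 × 733 / (8.46 × 0.7747)).
= √(152,845,160 / 6.5541) ≈ 4829.126.

Q* ≈ 4,829 packs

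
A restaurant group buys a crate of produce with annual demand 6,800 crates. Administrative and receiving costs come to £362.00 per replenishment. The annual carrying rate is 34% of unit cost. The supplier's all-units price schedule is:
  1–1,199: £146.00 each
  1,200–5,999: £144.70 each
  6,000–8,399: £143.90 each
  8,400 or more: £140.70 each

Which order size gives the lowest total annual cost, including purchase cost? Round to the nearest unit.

Q* ≈ 315 crates

Holding cost per unit per year at price C is H = 0.34·C.
Candidates are each tier's EOQ (if it falls in that tier) and each price-break quantity.
EOQ at £146.00 = 314.9 (feasible in tier 1): TC = 6,800×£146.00 + (6,800/314.9)×362 + (314.9/2)×0.34×£146.00 = £1,008,432.90.
EOQ at £144.70 = 316.3 < 1200, so use break Q=1200: TC = 6,800×£144.70 + (6,800/1200.0)×362 + (1200.0/2)×0.34×£144.70 = £1,015,530.13.
EOQ at £143.90 = 317.2 < 6000, so use break Q=6000: TC = 6,800×£143.90 + (6,800/6000.0)×362 + (6000.0/2)×0.34×£143.90 = £1,125,708.27.
EOQ at £140.70 = 320.8 < 8400, so use break Q=8400: TC = 6,800×£140.70 + (6,800/8400.0)×362 + (8400.0/2)×0.34×£140.70 = £1,157,972.65.
Lowest total cost is £1,008,432.90 at Q = 314.9.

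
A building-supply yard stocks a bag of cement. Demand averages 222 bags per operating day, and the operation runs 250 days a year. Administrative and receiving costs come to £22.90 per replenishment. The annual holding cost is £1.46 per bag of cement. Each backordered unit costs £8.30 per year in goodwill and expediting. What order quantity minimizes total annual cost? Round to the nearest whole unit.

Q* ≈ 1,431 bags

Annual demand D = 222 × 250 = 55,500.
With planned backorders, Q* = √(2DS/H) · √((H+B)/B).
√(2DS/H) = √(2 × 55,500 × 22.9 / 1.46) = 1319.480.
√((H+B)/B) = √((1.46+8.3)/8.3) = 1.0844.
Q* ≈ 1430.832.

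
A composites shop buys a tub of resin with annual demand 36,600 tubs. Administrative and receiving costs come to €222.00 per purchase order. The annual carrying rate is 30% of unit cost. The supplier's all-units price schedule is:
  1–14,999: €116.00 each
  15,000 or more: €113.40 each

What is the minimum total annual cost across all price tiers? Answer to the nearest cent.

Holding cost per unit per year at price C is H = 0.30·C.
For each price level, check whether its EOQ is feasible; otherwise the best quantity at that price is the breakpoint.
EOQ at €116.00 = 683.3 (feasible in tier 1): TC = 36,600×€116.00 + (36,600/683.3)×222 + (683.3/2)×0.30×€116.00 = €4,269,380.54.
EOQ at €113.40 = 691.1 < 15000, so use break Q=15000: TC = 36,600×€113.40 + (36,600/15000.0)×222 + (15000.0/2)×0.30×€113.40 = €4,406,131.68.
Lowest total cost among the candidates is at Q = 683.3.

TC* ≈ €4,269,380.54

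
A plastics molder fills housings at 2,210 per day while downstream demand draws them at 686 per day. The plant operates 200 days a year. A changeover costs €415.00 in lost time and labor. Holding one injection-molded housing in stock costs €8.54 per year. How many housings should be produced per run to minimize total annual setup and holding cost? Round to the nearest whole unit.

Annual demand D = 686 × 200 = 137,200.
Production build-up factor (1 − d/p) = 1 − 686/2,210 = 0.6896.
Q* = √(2DS / (H(1 − d/p))) = √(2 × 137,200 × 415 / (8.54 × 0.6896)).
= √(113,876,000 / 5.8891) ≈ 4397.348.

Q* ≈ 4,397 housings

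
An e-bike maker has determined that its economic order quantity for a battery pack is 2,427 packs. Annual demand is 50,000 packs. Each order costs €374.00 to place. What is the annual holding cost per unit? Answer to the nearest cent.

Invert the EOQ relation Q*² = 2DS/H.
From Q* = √(2DS/H): H = 2DS / Q*² = 2 × 50,000 × 374 / 2,427² = 6.3494.

H ≈ €6.35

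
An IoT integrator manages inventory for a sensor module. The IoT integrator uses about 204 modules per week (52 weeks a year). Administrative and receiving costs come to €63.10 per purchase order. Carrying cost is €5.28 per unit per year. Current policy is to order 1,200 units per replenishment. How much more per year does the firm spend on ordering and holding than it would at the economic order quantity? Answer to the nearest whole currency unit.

Extra cost ≈ €1,067 per year

Annual demand D = 204 × 52 = 10,608.
EOQ = √(2DS/H) = √(2 × 10,608 × 63.1 / 5.28) ≈ 503.53.
Cost at Q* = (D/Q*)S + (Q*/2)H = √(2DSH) ≈ €2,658.66.
Cost at Q = 1,200: (10,608/1,200)×63.1 + (1,200/2)×5.28 = €557.80 + €3,168.00 = €3,725.80.
Excess = €3,725.80 − €2,658.66 = €1,067.14.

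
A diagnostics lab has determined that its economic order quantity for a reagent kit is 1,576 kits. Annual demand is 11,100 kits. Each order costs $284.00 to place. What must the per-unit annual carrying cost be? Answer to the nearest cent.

The basic EOQ model gives Q* = √(2DS/H); rearrange for the unknown.
From Q* = √(2DS/H): H = 2DS / Q*² = 2 × 11,100 × 284 / 1,576² = 2.5384.

H ≈ $2.54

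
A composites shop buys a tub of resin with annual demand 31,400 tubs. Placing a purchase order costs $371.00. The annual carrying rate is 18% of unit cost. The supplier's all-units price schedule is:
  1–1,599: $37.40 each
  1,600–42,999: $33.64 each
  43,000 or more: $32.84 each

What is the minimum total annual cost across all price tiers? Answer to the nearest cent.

Holding cost per unit per year at price C is H = 0.18·C.
Evaluate total cost at each tier's feasible EOQ or, if the EOQ is below the tier, at the tier's minimum quantity.
Tier 1 ($37.40): EOQ = 1860.4 exceeds tier's upper bound 1599, so this tier is dominated.
EOQ at $33.64 = 1961.6 (feasible in tier 2): TC = 31,400×$33.64 + (31,400/1961.6)×371 + (1961.6/2)×0.18×$33.64 = $1,068,173.66.
EOQ at $32.84 = 1985.3 < 43000, so use break Q=43000: TC = 31,400×$32.84 + (31,400/43000.0)×371 + (43000.0/2)×0.18×$32.84 = $1,158,537.72.
Lowest total cost among the candidates is at Q = 1961.6.

TC* ≈ $1,068,173.66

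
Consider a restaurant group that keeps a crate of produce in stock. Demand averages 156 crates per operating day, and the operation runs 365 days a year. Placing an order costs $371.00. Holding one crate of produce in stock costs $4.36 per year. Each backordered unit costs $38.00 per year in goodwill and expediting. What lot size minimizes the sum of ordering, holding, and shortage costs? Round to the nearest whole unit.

Q* ≈ 3,287 crates

Annual demand D = 156 × 365 = 56,940.
With planned backorders, Q* = √(2DS/H) · √((H+B)/B).
√(2DS/H) = √(2 × 56,940 × 371 / 4.36) = 3112.916.
√((H+B)/B) = √((4.36+38)/38) = 1.0558.
Q* ≈ 3286.651.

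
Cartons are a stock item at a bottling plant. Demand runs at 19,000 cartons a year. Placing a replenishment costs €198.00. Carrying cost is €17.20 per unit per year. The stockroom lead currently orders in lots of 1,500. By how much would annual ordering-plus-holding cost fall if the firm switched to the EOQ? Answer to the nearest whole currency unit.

Extra cost ≈ €4,032 per year

EOQ = √(2DS/H) = √(2 × 19,000 × 198 / 17.2) ≈ 661.39.
Cost at Q* = (D/Q*)S + (Q*/2)H = √(2DSH) ≈ €11,375.97.
Cost at Q = 1,500: (19,000/1,500)×198 + (1,500/2)×17.2 = €2,508.00 + €12,900.00 = €15,408.00.
Excess = €15,408.00 − €11,375.97 = €4,032.03.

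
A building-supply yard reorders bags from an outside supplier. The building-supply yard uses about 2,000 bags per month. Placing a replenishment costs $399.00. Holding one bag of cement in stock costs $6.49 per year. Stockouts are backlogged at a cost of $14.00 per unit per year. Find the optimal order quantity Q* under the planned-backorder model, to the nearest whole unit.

Q* ≈ 2,078 bags

Annual demand D = 2,000 × 12 = 24,000.
With planned backorders, Q* = √(2DS/H) · √((H+B)/B).
√(2DS/H) = √(2 × 24,000 × 399 / 6.49) = 1717.848.
√((H+B)/B) = √((6.49+14)/14) = 1.2098.
Q* ≈ 2078.221.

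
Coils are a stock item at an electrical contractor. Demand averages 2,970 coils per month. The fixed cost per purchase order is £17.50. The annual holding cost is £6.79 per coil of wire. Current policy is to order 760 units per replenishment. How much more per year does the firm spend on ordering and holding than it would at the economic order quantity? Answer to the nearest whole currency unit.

Annual demand D = 2,970 × 12 = 35,640.
EOQ = √(2DS/H) = √(2 × 35,640 × 17.5 / 6.79) ≈ 428.62.
Cost at Q* = (D/Q*)S + (Q*/2)H = √(2DSH) ≈ £2,910.30.
Cost at Q = 760: (35,640/760)×17.5 + (760/2)×6.79 = £820.66 + £2,580.20 = £3,400.86.
Excess = £3,400.86 − £2,910.30 = £490.56.

Extra cost ≈ £491 per year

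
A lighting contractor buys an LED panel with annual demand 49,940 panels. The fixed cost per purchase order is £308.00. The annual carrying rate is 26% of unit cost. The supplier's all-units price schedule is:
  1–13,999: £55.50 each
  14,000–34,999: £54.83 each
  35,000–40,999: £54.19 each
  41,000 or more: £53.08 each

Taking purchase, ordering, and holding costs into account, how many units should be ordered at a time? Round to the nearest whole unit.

Q* ≈ 1,460 panels

Holding cost per unit per year at price C is H = 0.26·C.
For each price level, check whether its EOQ is feasible; otherwise the best quantity at that price is the breakpoint.
EOQ at £55.50 = 1460.1 (feasible in tier 1): TC = 49,940×£55.50 + (49,940/1460.1)×308 + (1460.1/2)×0.26×£55.50 = £2,792,739.19.
EOQ at £54.83 = 1469.0 < 14000, so use break Q=14000: TC = 49,940×£54.83 + (49,940/14000.0)×308 + (14000.0/2)×0.26×£54.83 = £2,839,099.48.
EOQ at £54.19 = 1477.6 < 35000, so use break Q=35000: TC = 49,940×£54.19 + (49,940/35000.0)×308 + (35000.0/2)×0.26×£54.19 = £2,953,252.57.
EOQ at £53.08 = 1493.0 < 41000, so use break Q=41000: TC = 49,940×£53.08 + (49,940/41000.0)×308 + (41000.0/2)×0.26×£53.08 = £2,934,106.76.
Lowest total cost is £2,792,739.19 at Q = 1460.1.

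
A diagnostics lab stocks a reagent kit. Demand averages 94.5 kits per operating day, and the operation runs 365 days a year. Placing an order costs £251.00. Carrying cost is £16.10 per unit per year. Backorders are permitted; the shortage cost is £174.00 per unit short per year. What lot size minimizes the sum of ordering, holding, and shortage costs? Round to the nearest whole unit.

Annual demand D = 94.5 × 365 = 34,492.5.
With planned backorders, Q* = √(2DS/H) · √((H+B)/B).
√(2DS/H) = √(2 × 34,492.5 × 251 / 16.1) = 1037.054.
√((H+B)/B) = √((16.1+174)/174) = 1.0452.
Q* ≈ 1083.971.

Q* ≈ 1,084 kits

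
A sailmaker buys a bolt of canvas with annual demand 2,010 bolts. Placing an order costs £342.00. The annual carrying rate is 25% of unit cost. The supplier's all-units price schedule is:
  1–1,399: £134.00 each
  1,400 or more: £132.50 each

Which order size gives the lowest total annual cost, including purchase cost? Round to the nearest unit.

Q* ≈ 203 bolts

Holding cost per unit per year at price C is H = 0.25·C.
Evaluate total cost at each tier's feasible EOQ or, if the EOQ is below the tier, at the tier's minimum quantity.
EOQ at £134.00 = 202.6 (feasible in tier 1): TC = 2,010×£134.00 + (2,010/202.6)×342 + (202.6/2)×0.25×£134.00 = £276,126.54.
EOQ at £132.50 = 203.7 < 1400, so use break Q=1400: TC = 2,010×£132.50 + (2,010/1400.0)×342 + (1400.0/2)×0.25×£132.50 = £290,003.51.
Lowest total cost is £276,126.54 at Q = 202.6.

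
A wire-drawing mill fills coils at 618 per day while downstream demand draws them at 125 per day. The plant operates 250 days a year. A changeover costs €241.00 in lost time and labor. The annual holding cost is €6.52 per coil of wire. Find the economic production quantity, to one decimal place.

Annual demand D = 125 × 250 = 31,250.
Production build-up factor (1 − d/p) = 1 − 125/618 = 0.7977.
Q* = √(2DS / (H(1 − d/p))) = √(2 × 31,250 × 241 / (6.52 × 0.7977)).
= √(15,062,500 / 5.2012) ≈ 1701.749.

Q* ≈ 1,701.7 coils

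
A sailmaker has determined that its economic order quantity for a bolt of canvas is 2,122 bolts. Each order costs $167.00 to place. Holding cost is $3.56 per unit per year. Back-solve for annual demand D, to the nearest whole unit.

The basic EOQ model gives Q* = √(2DS/H); rearrange for the unknown.
From Q* = √(2DS/H): D = Q*²H / (2S) = 2,122² × 3.56 / (2 × 167) = 47994.811.

D ≈ 47,995 bolts per year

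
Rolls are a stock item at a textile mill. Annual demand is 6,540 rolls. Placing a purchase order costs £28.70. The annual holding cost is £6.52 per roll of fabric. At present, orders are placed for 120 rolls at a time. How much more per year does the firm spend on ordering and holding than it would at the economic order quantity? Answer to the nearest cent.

EOQ = √(2DS/H) = √(2 × 6,540 × 28.7 / 6.52) ≈ 239.95.
Cost at Q* = (D/Q*)S + (Q*/2)H = √(2DSH) ≈ £1,564.47.
Cost at Q = 120: (6,540/120)×28.7 + (120/2)×6.52 = £1,564.15 + £391.20 = £1,955.35.
Excess = £1,955.35 − £1,564.47 = £390.88.

Extra cost ≈ £390.88 per year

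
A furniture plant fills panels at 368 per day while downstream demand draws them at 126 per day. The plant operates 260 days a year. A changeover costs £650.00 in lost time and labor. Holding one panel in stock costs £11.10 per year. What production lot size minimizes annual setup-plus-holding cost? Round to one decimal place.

Annual demand D = 126 × 260 = 32,760.
Production build-up factor (1 − d/p) = 1 − 126/368 = 0.6576.
Q* = √(2DS / (H(1 − d/p))) = √(2 × 32,760 × 650 / (11.1 × 0.6576)).
= √(42,588,000 / 7.2995) ≈ 2415.452.

Q* ≈ 2,415.5 panels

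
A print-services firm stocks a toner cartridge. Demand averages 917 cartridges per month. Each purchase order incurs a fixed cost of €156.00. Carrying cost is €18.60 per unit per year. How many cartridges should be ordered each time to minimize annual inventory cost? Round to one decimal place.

Annual demand D = 917 × 12 = 11,004.
EOQ = √(2DS / H) = √(2 × 11,004 × 156 / 18.6).
= √(3,433,248 / 18.6) = √184,583.2258 ≈ 429.632.

Q* ≈ 429.6 cartridges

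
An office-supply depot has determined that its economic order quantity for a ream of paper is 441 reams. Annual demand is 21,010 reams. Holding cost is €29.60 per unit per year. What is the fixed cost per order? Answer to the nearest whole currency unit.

S ≈ €137

Squaring Q* = √(2DS/H) gives Q*² = 2DS/H.
From Q* = √(2DS/H): S = Q*²H / (2D) = 441² × 29.6 / (2 × 21,010) = 136.9976.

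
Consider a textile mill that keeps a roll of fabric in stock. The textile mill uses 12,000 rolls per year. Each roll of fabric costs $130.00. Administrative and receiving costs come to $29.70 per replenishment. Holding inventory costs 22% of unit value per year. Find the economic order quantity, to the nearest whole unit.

Holding cost H = 0.22 × $130.00 = $28.6000 per unit per year.
EOQ = √(2DS / H) = √(2 × 12,000 × 29.7 / 28.6).
= √(712,800 / 28.6) = √24,923.0769 ≈ 157.870.

Q* ≈ 158 rolls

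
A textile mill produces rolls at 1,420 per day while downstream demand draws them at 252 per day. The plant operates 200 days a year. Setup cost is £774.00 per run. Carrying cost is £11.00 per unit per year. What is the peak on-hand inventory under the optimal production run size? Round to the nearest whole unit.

Annual demand D = 252 × 200 = 50,400.
Production build-up factor (1 − d/p) = 1 − 252/1,420 = 0.8225.
Q* = √(2DS / (H(1 − d/p))) = √(2 × 50,400 × 774 / (11 × 0.8225)).
= √(78,019,200 / 9.0479) ≈ 2936.481.
Maximum inventory = Q*(1 − d/p) = 2936.481 × 0.8225 ≈ 2415.359.

I_max ≈ 2,415 rolls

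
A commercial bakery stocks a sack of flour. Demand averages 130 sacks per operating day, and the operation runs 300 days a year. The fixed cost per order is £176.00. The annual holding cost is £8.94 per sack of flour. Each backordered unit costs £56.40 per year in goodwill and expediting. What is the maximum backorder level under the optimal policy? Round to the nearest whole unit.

S* ≈ 182 sacks

Annual demand D = 130 × 300 = 39,000.
With planned backorders, Q* = √(2DS/H) · √((H+B)/B).
√(2DS/H) = √(2 × 39,000 × 176 / 8.94) = 1239.181.
√((H+B)/B) = √((8.94+56.4)/56.4) = 1.0763.
Q* ≈ 1333.782.
S* = Q* · H/(H+B) = 1333.782 × 8.94/65.34 ≈ 182.492.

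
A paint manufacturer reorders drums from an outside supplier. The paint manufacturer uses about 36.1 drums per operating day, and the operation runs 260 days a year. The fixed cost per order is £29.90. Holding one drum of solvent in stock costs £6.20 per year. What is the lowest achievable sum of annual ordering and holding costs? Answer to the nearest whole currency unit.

TC* ≈ £1,865

Annual demand D = 36.1 × 260 = 9,386.
Q* = √(2DS/H) = √(2 × 9,386 × 29.9 / 6.2) ≈ 300.88.
At the optimum the two cost components are equal, so total cost = 2·(Q*/2)H = Q*·H.
Minimum total = √(2DSH) = √(2 × 9,386 × 29.9 × 6.2) ≈ 1865.463.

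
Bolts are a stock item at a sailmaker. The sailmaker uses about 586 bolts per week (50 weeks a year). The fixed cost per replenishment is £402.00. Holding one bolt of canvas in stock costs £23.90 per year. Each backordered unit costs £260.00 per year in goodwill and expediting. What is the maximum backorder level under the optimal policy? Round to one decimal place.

Annual demand D = 586 × 50 = 29,300.
With planned backorders, Q* = √(2DS/H) · √((H+B)/B).
√(2DS/H) = √(2 × 29,300 × 402 / 23.9) = 992.803.
√((H+B)/B) = √((23.9+260)/260) = 1.0450.
Q* ≈ 1037.430.
S* = Q* · H/(H+B) = 1037.430 × 23.9/283.9 ≈ 87.336.

S* ≈ 87.3 bolts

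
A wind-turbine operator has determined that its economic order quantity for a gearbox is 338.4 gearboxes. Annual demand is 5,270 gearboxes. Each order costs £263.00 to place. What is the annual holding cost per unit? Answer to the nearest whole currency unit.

The basic EOQ model gives Q* = √(2DS/H); rearrange for the unknown.
From Q* = √(2DS/H): H = 2DS / Q*² = 2 × 5,270 × 263 / 338.4² = 24.2067.

H ≈ £24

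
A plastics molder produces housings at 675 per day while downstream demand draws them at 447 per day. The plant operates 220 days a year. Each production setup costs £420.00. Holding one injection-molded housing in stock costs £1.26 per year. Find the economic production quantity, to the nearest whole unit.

Annual demand D = 447 × 220 = 98,340.
Production build-up factor (1 − d/p) = 1 − 447/675 = 0.3378.
Q* = √(2DS / (H(1 − d/p))) = √(2 × 98,340 × 420 / (1.26 × 0.3378)).
= √(82,605,600 / 0.4256) ≈ 13931.694.

Q* ≈ 13,932 housings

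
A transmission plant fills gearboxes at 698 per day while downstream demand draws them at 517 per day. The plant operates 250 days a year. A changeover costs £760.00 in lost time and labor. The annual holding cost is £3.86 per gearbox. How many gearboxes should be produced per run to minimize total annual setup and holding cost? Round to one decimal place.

Annual demand D = 517 × 250 = 129,250.
Production build-up factor (1 − d/p) = 1 − 517/698 = 0.2593.
Q* = √(2DS / (H(1 − d/p))) = √(2 × 129,250 × 760 / (3.86 × 0.2593)).
= √(196,460,000 / 1.0009) ≈ 14009.797.

Q* ≈ 14,009.8 gearboxes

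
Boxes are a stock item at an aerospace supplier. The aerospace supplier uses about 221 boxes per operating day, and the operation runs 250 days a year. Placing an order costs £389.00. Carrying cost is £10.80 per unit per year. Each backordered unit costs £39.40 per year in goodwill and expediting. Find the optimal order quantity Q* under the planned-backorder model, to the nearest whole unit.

Q* ≈ 2,252 boxes

Annual demand D = 221 × 250 = 55,250.
With planned backorders, Q* = √(2DS/H) · √((H+B)/B).
√(2DS/H) = √(2 × 55,250 × 389 / 10.8) = 1995.005.
√((H+B)/B) = √((10.8+39.4)/39.4) = 1.1288.
Q* ≈ 2251.893.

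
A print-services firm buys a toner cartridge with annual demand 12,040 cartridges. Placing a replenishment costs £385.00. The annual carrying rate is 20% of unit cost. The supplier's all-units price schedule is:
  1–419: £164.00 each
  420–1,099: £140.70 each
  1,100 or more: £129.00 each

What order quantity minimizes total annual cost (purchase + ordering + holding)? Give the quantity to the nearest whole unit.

Q* ≈ 1,100 cartridges

Holding cost per unit per year at price C is H = 0.20·C.
Candidates are each tier's EOQ (if it falls in that tier) and each price-break quantity.
Tier 1 (£164.00): EOQ = 531.6 exceeds tier's upper bound 419, so this tier is dominated.
EOQ at £140.70 = 574.0 (feasible in tier 2): TC = 12,040×£140.70 + (12,040/574.0)×385 + (574.0/2)×0.20×£140.70 = £1,710,179.79.
EOQ at £129.00 = 599.4 < 1100, so use break Q=1100: TC = 12,040×£129.00 + (12,040/1100.0)×385 + (1100.0/2)×0.20×£129.00 = £1,571,564.00.
Lowest total cost is £1,571,564.00 at Q = 1100.0.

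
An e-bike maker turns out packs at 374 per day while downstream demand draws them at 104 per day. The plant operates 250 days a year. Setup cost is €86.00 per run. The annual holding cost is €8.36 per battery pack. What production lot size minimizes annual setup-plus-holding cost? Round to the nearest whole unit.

Annual demand D = 104 × 250 = 26,000.
Production build-up factor (1 − d/p) = 1 − 104/374 = 0.7219.
Q* = √(2DS / (H(1 − d/p))) = √(2 × 26,000 × 86 / (8.36 × 0.7219)).
= √(4,472,000 / 6.0353) ≈ 860.799.

Q* ≈ 861 packs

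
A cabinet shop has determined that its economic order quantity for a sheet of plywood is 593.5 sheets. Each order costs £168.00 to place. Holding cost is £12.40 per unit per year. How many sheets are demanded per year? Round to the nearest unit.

D ≈ 12,999 sheets per year

Invert the EOQ relation Q*² = 2DS/H.
From Q* = √(2DS/H): D = Q*²H / (2S) = 593.5² × 12.4 / (2 × 168) = 12999.416.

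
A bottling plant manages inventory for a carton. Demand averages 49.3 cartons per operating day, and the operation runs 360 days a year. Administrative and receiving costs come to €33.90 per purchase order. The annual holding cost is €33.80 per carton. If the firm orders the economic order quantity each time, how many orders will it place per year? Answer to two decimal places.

N ≈ 94.06 orders per year

Annual demand D = 49.3 × 360 = 17,748.
The optimal lot size = √(2DS/H) = √(2 × 17,748 × 33.9 / 33.8) ≈ 188.68.
Orders per year = D / Q* = 17,748 / 188.68 ≈ 94.063.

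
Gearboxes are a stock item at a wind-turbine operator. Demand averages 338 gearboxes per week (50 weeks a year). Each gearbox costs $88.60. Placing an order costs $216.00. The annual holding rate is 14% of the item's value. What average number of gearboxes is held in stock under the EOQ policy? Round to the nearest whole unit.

Average inventory ≈ 384 gearboxes

Annual demand D = 338 × 50 = 16,900.
Holding cost H = 0.14 × $88.60 = $12.4040 per unit per year.
EOQ = √(2DS/H) = √(2 × 16,900 × 216 / 12.404) ≈ 767.19.
Average inventory = Q*/2 ≈ 767.19 / 2 = 383.596.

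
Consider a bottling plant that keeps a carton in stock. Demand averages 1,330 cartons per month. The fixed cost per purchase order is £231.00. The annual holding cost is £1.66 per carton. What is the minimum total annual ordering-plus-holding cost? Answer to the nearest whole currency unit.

TC* ≈ £3,499

Annual demand D = 1,330 × 12 = 15,960.
Q* = √(2DS/H) = √(2 × 15,960 × 231 / 1.66) ≈ 2107.58.
At Q*, ordering cost (D/Q*)S equals holding cost (Q*/2)H, each = √(DSH/2).
Minimum total = √(2DSH) = √(2 × 15,960 × 231 × 1.66) ≈ 3498.577.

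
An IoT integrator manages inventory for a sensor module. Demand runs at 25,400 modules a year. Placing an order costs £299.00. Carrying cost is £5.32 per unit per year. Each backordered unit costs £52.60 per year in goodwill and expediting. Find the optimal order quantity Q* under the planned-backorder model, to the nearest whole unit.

Q* ≈ 1,773 modules

With planned backorders, Q* = √(2DS/H) · √((H+B)/B).
√(2DS/H) = √(2 × 25,400 × 299 / 5.32) = 1689.708.
√((H+B)/B) = √((5.32+52.6)/52.6) = 1.0494.
Q* ≈ 1773.099.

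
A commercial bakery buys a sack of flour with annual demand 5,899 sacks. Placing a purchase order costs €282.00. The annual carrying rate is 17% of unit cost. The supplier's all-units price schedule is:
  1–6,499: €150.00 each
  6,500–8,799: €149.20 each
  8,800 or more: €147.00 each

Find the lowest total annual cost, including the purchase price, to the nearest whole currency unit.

TC* ≈ €894,061

Holding cost per unit per year at price C is H = 0.17·C.
For each price level, check whether its EOQ is feasible; otherwise the best quantity at that price is the breakpoint.
EOQ at €150.00 = 361.2 (feasible in tier 1): TC = 5,899×€150.00 + (5,899/361.2)×282 + (361.2/2)×0.17×€150.00 = €894,060.83.
EOQ at €149.20 = 362.2 < 6500, so use break Q=6500: TC = 5,899×€149.20 + (5,899/6500.0)×282 + (6500.0/2)×0.17×€149.20 = €962,819.73.
EOQ at €147.00 = 364.9 < 8800, so use break Q=8800: TC = 5,899×€147.00 + (5,899/8800.0)×282 + (8800.0/2)×0.17×€147.00 = €977,298.04.
Lowest total cost among the candidates is at Q = 361.2.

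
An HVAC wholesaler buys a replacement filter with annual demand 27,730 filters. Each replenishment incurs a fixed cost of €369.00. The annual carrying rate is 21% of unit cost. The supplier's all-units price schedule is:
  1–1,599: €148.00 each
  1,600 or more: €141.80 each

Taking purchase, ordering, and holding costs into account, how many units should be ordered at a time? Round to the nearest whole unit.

Q* ≈ 1,600 filters

Holding cost per unit per year at price C is H = 0.21·C.
Evaluate total cost at each tier's feasible EOQ or, if the EOQ is below the tier, at the tier's minimum quantity.
EOQ at €148.00 = 811.5 (feasible in tier 1): TC = 27,730×€148.00 + (27,730/811.5)×369 + (811.5/2)×0.21×€148.00 = €4,129,259.92.
EOQ at €141.80 = 829.0 < 1600, so use break Q=1600: TC = 27,730×€141.80 + (27,730/1600.0)×369 + (1600.0/2)×0.21×€141.80 = €3,962,331.63.
Lowest total cost is €3,962,331.63 at Q = 1600.0.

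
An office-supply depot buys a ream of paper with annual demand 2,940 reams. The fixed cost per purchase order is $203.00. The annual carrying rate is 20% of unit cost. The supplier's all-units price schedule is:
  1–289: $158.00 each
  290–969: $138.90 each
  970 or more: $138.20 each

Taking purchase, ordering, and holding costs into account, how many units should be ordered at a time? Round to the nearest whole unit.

Holding cost per unit per year at price C is H = 0.20·C.
For each price level, check whether its EOQ is feasible; otherwise the best quantity at that price is the breakpoint.
EOQ at $158.00 = 194.4 (feasible in tier 1): TC = 2,940×$158.00 + (2,940/194.4)×203 + (194.4/2)×0.20×$158.00 = $470,661.58.
EOQ at $138.90 = 207.3 < 290, so use break Q=290: TC = 2,940×$138.90 + (2,940/290.0)×203 + (290.0/2)×0.20×$138.90 = $414,452.10.
EOQ at $138.20 = 207.8 < 970, so use break Q=970: TC = 2,940×$138.20 + (2,940/970.0)×203 + (970.0/2)×0.20×$138.20 = $420,328.68.
Lowest total cost is $414,452.10 at Q = 290.0.

Q* ≈ 290 reams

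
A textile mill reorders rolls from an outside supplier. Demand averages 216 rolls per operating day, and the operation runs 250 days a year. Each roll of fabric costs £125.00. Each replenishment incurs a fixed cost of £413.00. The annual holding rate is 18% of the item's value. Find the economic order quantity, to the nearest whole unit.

Annual demand D = 216 × 250 = 54,000.
Holding cost H = 0.18 × £125.00 = £22.5000 per unit per year.
EOQ = √(2DS / H) = √(2 × 54,000 × 413 / 22.5).
= √(44,604,000 / 22.5) = √1,982,400 ≈ 1407.977.

Q* ≈ 1,408 rolls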